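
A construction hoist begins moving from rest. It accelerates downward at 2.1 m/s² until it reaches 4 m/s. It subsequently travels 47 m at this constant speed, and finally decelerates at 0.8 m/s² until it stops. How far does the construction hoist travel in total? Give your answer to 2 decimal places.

Phase 1 (accelerating): v₀ = 0 m/s, a = 2.1 m/s².
v = v₀ + at → t = (4 − 0) / 2.1 = 1.90 s
v² = v₀² + 2aΔx → Δx = (4² − 0²)/(2·2.1) = 3.81 m

Phase 2 (constant speed): v₀ = 4.00 m/s, a = 0 m/s².
Constant speed: t = d/v = 47/4.00 = 11.8 s

Phase 3 (decelerating): v₀ = 4.00 m/s, a = -0.8 m/s².
v = v₀ + at → t = (0 − 4.00) / -0.8 = 5.00 s
v² = v₀² + 2aΔx → Δx = (0² − 4.00²)/(2·-0.8) = 10.0 m
Total distance = 3.81 + 47.0 + 10.0 = 60.8 m

60.81 m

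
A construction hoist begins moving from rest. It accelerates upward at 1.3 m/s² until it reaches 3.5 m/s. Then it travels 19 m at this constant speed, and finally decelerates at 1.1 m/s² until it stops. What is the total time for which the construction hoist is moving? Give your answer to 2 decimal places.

Phase 1 (accelerating): v₀ = 0 m/s, a = 1.3 m/s².
v = v₀ + at → t = (3.5 − 0) / 1.3 = 2.69 s
v² = v₀² + 2aΔx → Δx = (3.5² − 0²)/(2·1.3) = 4.71 m

Phase 2 (constant speed): v₀ = 3.50 m/s, a = 0 m/s².
Constant speed: t = d/v = 19/3.50 = 5.43 s

Phase 3 (decelerating): v₀ = 3.50 m/s, a = -1.1 m/s².
v = v₀ + at → t = (0 − 3.50) / -1.1 = 3.18 s
v² = v₀² + 2aΔx → Δx = (0² − 3.50²)/(2·-1.1) = 5.57 m
Total time = 2.69 + 5.43 + 3.18 = 11.3 s

11.30 s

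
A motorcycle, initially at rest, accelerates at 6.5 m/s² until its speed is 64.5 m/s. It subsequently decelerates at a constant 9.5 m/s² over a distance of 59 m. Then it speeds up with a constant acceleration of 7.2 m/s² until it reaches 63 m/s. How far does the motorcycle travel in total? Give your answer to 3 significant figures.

444 m

Phase 1 (accelerating): v₀ = 0 m/s, a = 6.5 m/s².
v = v₀ + at → t = (64.5 − 0) / 6.5 = 9.92 s
v² = v₀² + 2aΔx → Δx = (64.5² − 0²)/(2·6.5) = 320 m

Phase 2 (decelerating): v₀ = 64.5 m/s, a = -9.5 m/s².
v² = v₀² + 2aΔx = 64.5² + 2·-9.5·59 = 3040 → v = 55.1 m/s
t = (v − v₀)/a = (55.1 − 64.5)/-9.5 = 0.986 s

Phase 3 (accelerating): v₀ = 55.1 m/s, a = 7.2 m/s².
v = v₀ + at → t = (63 − 55.1) / 7.2 = 1.09 s
v² = v₀² + 2aΔx → Δx = (63² − 55.1²)/(2·7.2) = 64.6 m
Total distance = 320 + 59.0 + 64.6 = 444 m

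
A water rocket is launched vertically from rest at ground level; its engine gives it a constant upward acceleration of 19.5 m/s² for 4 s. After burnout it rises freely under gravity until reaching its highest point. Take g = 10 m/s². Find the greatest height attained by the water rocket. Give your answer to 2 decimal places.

Phase 1 (powered ascent): v₀ = 0 m/s, a = 19.5 m/s².
v = v₀ + at = 0 + (19.5)(4) = 78.0 m/s
Δx = v₀t + ½at² = 0·4 + 0.5·19.5·4² = 156 m

Phase 2 (coasting upward): v₀ = 78.0 m/s, a = -10 m/s².
v = v₀ + at → t = (0 − 78.0) / -10 = 7.80 s
v² = v₀² + 2aΔx → Δx = (0² − 78.0²)/(2·-10) = 304 m
Maximum height = 156 + 304 = 460 m

460.20 m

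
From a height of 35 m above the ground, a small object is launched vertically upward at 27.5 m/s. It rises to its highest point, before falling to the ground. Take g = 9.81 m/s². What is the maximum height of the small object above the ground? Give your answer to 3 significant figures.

73.5 m

Phase 1 (rising): v₀ = 27.5 m/s, a = -9.81 m/s².
v = v₀ + at → t = (0 − 27.5) / -9.81 = 2.80 s
v² = v₀² + 2aΔx → Δx = (0² − 27.5²)/(2·-9.81) = 38.5 m
Maximum height = 35 + 38.5 = 73.5 m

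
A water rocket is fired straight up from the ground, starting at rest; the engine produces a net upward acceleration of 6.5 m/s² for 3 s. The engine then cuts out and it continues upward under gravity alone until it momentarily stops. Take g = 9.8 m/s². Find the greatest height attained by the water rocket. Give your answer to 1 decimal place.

48.7 m

Phase 1 (powered ascent): v₀ = 0 m/s, a = 6.5 m/s².
v = v₀ + at = 0 + (6.5)(3) = 19.5 m/s
Δx = v₀t + ½at² = 0·3 + 0.5·6.5·3² = 29.2 m

Phase 2 (coasting upward): v₀ = 19.5 m/s, a = -9.8 m/s².
v = v₀ + at → t = (0 − 19.5) / -9.8 = 1.99 s
v² = v₀² + 2aΔx → Δx = (0² − 19.5²)/(2·-9.8) = 19.4 m
Maximum height = 29.2 + 19.4 = 48.7 m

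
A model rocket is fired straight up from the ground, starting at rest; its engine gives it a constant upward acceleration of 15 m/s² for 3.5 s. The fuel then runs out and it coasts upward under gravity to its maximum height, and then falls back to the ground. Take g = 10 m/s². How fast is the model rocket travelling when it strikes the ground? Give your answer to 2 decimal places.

Phase 1 (powered ascent): v₀ = 0 m/s, a = 15 m/s².
v = v₀ + at = 0 + (15)(3.5) = 52.5 m/s
Δx = v₀t + ½at² = 0·3.5 + 0.5·15·3.5² = 91.9 m

Phase 2 (coasting upward): v₀ = 52.5 m/s, a = -10 m/s².
v = v₀ + at → t = (0 − 52.5) / -10 = 5.25 s
v² = v₀² + 2aΔx → Δx = (0² − 52.5²)/(2·-10) = 138 m

Phase 3 (free fall): v₀ = 0 m/s, a = -10 m/s².
Falls 230 m from rest: t = √(2·230/10) = 6.78 s; v = g·t = 67.8 m/s.
Impact speed = 67.8 m/s

67.78 m/s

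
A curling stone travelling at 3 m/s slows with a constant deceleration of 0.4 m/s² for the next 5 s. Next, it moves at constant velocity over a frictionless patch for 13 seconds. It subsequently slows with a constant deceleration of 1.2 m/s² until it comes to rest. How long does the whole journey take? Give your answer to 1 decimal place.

18.8 s

Phase 1 (decelerating): v₀ = 3.00 m/s, a = -0.4 m/s².
v = v₀ + at = 3.00 + (-0.4)(5) = 1.00 m/s
Δx = v₀t + ½at² = 3.00·5 + 0.5·-0.4·5² = 10.0 m

Phase 2 (constant speed): v₀ = 1.00 m/s, a = 0 m/s².
v = v₀ + at = 1.00 + (0)(13) = 1.00 m/s
Δx = v₀t + ½at² = 1.00·13 + 0.5·0·13² = 13.0 m

Phase 3 (decelerating): v₀ = 1.00 m/s, a = -1.2 m/s².
v = v₀ + at → t = (0 − 1.00) / -1.2 = 0.833 s
v² = v₀² + 2aΔx → Δx = (0² − 1.00²)/(2·-1.2) = 0.417 m
Total time = 5.00 + 13.0 + 0.833 = 18.8 s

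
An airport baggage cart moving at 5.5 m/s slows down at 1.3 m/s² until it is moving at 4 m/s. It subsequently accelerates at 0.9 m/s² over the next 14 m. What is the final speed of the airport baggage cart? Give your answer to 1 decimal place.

Phase 1 (decelerating): v₀ = 5.50 m/s, a = -1.3 m/s².
v = v₀ + at → t = (4 − 5.50) / -1.3 = 1.15 s
v² = v₀² + 2aΔx → Δx = (4² − 5.50²)/(2·-1.3) = 5.48 m

Phase 2 (accelerating): v₀ = 4.00 m/s, a = 0.9 m/s².
v² = v₀² + 2aΔx = 4.00² + 2·0.9·14 = 41.2 → v = 6.42 m/s
t = (v − v₀)/a = (6.42 − 4.00)/0.9 = 2.69 s
Final speed = 6.42 m/s

6.4 m/s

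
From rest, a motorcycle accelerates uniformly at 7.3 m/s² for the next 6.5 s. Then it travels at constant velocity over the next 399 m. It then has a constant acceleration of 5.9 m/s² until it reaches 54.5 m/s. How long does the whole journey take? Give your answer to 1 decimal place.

16.1 s

Phase 1 (accelerating): v₀ = 0 m/s, a = 7.3 m/s².
v = v₀ + at = 0 + (7.3)(6.5) = 47.4 m/s
Δx = v₀t + ½at² = 0·6.5 + 0.5·7.3·6.5² = 154 m

Phase 2 (constant speed): v₀ = 47.4 m/s, a = 0 m/s².
Constant speed: t = d/v = 399/47.4 = 8.41 s

Phase 3 (accelerating): v₀ = 47.4 m/s, a = 5.9 m/s².
v = v₀ + at → t = (54.5 − 47.4) / 5.9 = 1.19 s
v² = v₀² + 2aΔx → Δx = (54.5² − 47.4²)/(2·5.9) = 60.9 m
Total time = 6.50 + 8.41 + 1.19 = 16.1 s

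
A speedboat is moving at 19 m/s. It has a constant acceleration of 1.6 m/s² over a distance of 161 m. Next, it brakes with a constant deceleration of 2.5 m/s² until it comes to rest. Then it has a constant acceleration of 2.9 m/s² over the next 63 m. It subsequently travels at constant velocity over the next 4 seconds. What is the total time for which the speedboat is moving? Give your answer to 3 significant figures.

29.1 s

Phase 1 (accelerating): v₀ = 19.0 m/s, a = 1.6 m/s².
v² = v₀² + 2aΔx = 19.0² + 2·1.6·161 = 876 → v = 29.6 m/s
t = (v − v₀)/a = (29.6 − 19.0)/1.6 = 6.63 s

Phase 2 (decelerating): v₀ = 29.6 m/s, a = -2.5 m/s².
v = v₀ + at → t = (0 − 29.6) / -2.5 = 11.8 s
v² = v₀² + 2aΔx → Δx = (0² − 29.6²)/(2·-2.5) = 175 m

Phase 3 (accelerating): v₀ = 0 m/s, a = 2.9 m/s².
v² = v₀² + 2aΔx = 0² + 2·2.9·63 = 365 → v = 19.1 m/s
t = (v − v₀)/a = (19.1 − 0)/2.9 = 6.59 s

Phase 4 (constant speed): v₀ = 19.1 m/s, a = 0 m/s².
v = v₀ + at = 19.1 + (0)(4) = 19.1 m/s
Δx = v₀t + ½at² = 19.1·4 + 0.5·0·4² = 76.5 m
Total time = 6.63 + 11.8 + 6.59 + 4.00 = 29.1 s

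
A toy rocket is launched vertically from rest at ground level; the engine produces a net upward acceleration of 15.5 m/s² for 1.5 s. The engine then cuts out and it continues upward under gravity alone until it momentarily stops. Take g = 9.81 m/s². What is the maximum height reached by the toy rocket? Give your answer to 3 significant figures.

45.0 m

Phase 1 (powered ascent): v₀ = 0 m/s, a = 15.5 m/s².
v = v₀ + at = 0 + (15.5)(1.5) = 23.2 m/s
Δx = v₀t + ½at² = 0·1.5 + 0.5·15.5·1.5² = 17.4 m

Phase 2 (coasting upward): v₀ = 23.2 m/s, a = -9.81 m/s².
v = v₀ + at → t = (0 − 23.2) / -9.81 = 2.37 s
v² = v₀² + 2aΔx → Δx = (0² − 23.2²)/(2·-9.81) = 27.6 m
Maximum height = 17.4 + 27.6 = 45.0 m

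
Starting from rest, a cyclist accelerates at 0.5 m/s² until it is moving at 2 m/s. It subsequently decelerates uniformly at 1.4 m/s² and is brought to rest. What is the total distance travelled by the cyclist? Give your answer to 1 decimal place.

Phase 1 (accelerating): v₀ = 0 m/s, a = 0.5 m/s².
v = v₀ + at → t = (2 − 0) / 0.5 = 4.00 s
v² = v₀² + 2aΔx → Δx = (2² − 0²)/(2·0.5) = 4.00 m

Phase 2 (decelerating): v₀ = 2.00 m/s, a = -1.4 m/s².
v = v₀ + at → t = (0 − 2.00) / -1.4 = 1.43 s
v² = v₀² + 2aΔx → Δx = (0² − 2.00²)/(2·-1.4) = 1.43 m
Total distance = 4.00 + 1.43 = 5.43 m

5.4 m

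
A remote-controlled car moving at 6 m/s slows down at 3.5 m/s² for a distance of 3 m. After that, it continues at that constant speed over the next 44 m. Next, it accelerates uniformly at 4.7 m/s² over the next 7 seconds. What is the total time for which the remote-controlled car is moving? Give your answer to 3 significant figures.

Phase 1 (decelerating): v₀ = 6.00 m/s, a = -3.5 m/s².
v² = v₀² + 2aΔx = 6.00² + 2·-3.5·3 = 15.0 → v = 3.87 m/s
t = (v − v₀)/a = (3.87 − 6.00)/-3.5 = 0.608 s

Phase 2 (constant speed): v₀ = 3.87 m/s, a = 0 m/s².
Constant speed: t = d/v = 44/3.87 = 11.4 s

Phase 3 (accelerating): v₀ = 3.87 m/s, a = 4.7 m/s².
v = v₀ + at = 3.87 + (4.7)(7) = 36.8 m/s
Δx = v₀t + ½at² = 3.87·7 + 0.5·4.7·7² = 142 m
Total time = 0.608 + 11.4 + 7.00 = 19.0 s

19.0 s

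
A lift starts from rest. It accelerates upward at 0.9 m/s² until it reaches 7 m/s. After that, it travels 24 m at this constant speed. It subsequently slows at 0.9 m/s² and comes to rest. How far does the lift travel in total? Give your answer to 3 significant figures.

Phase 1 (accelerating): v₀ = 0 m/s, a = 0.9 m/s².
v = v₀ + at → t = (7 − 0) / 0.9 = 7.78 s
v² = v₀² + 2aΔx → Δx = (7² − 0²)/(2·0.9) = 27.2 m

Phase 2 (constant speed): v₀ = 7.00 m/s, a = 0 m/s².
Constant speed: t = d/v = 24/7.00 = 3.43 s

Phase 3 (decelerating): v₀ = 7.00 m/s, a = -0.9 m/s².
v = v₀ + at → t = (0 − 7.00) / -0.9 = 7.78 s
v² = v₀² + 2aΔx → Δx = (0² − 7.00²)/(2·-0.9) = 27.2 m
Total distance = 27.2 + 24.0 + 27.2 = 78.4 m

78.4 m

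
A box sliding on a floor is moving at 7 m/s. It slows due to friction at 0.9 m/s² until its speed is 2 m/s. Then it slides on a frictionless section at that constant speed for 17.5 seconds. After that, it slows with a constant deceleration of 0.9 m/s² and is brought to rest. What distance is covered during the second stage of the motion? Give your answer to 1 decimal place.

Phase 1 (decelerating): v₀ = 7.00 m/s, a = -0.9 m/s².
v = v₀ + at → t = (2 − 7.00) / -0.9 = 5.56 s
v² = v₀² + 2aΔx → Δx = (2² − 7.00²)/(2·-0.9) = 25.0 m

Phase 2 (constant speed): v₀ = 2.00 m/s, a = 0 m/s².
v = v₀ + at = 2.00 + (0)(17.5) = 2.00 m/s
Δx = v₀t + ½at² = 2.00·17.5 + 0.5·0·17.5² = 35.0 m
Distance in phase 2 = 35.0 m

35.0 m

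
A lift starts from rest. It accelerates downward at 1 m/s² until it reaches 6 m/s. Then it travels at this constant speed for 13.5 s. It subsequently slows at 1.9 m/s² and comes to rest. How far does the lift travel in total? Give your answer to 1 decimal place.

Phase 1 (accelerating): v₀ = 0 m/s, a = 1 m/s².
v = v₀ + at → t = (6 − 0) / 1 = 6.00 s
v² = v₀² + 2aΔx → Δx = (6² − 0²)/(2·1) = 18.0 m

Phase 2 (constant speed): v₀ = 6.00 m/s, a = 0 m/s².
v = v₀ + at = 6.00 + (0)(13.5) = 6.00 m/s
Δx = v₀t + ½at² = 6.00·13.5 + 0.5·0·13.5² = 81.0 m

Phase 3 (decelerating): v₀ = 6.00 m/s, a = -1.9 m/s².
v = v₀ + at → t = (0 − 6.00) / -1.9 = 3.16 s
v² = v₀² + 2aΔx → Δx = (0² − 6.00²)/(2·-1.9) = 9.47 m
Total distance = 18.0 + 81.0 + 9.47 = 108 m

108.5 m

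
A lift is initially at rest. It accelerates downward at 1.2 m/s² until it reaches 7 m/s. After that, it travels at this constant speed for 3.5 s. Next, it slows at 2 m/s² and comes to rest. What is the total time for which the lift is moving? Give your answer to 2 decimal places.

Phase 1 (accelerating): v₀ = 0 m/s, a = 1.2 m/s².
v = v₀ + at → t = (7 − 0) / 1.2 = 5.83 s
v² = v₀² + 2aΔx → Δx = (7² − 0²)/(2·1.2) = 20.4 m

Phase 2 (constant speed): v₀ = 7.00 m/s, a = 0 m/s².
v = v₀ + at = 7.00 + (0)(3.5) = 7.00 m/s
Δx = v₀t + ½at² = 7.00·3.5 + 0.5·0·3.5² = 24.5 m

Phase 3 (decelerating): v₀ = 7.00 m/s, a = -2 m/s².
v = v₀ + at → t = (0 − 7.00) / -2 = 3.50 s
v² = v₀² + 2aΔx → Δx = (0² − 7.00²)/(2·-2) = 12.2 m
Total time = 5.83 + 3.50 + 3.50 = 12.8 s

12.83 s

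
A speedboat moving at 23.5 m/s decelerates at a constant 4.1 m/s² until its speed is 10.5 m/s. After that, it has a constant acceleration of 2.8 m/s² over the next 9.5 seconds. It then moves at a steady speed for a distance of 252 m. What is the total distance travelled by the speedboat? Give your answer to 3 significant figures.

Phase 1 (decelerating): v₀ = 23.5 m/s, a = -4.1 m/s².
v = v₀ + at → t = (10.5 − 23.5) / -4.1 = 3.17 s
v² = v₀² + 2aΔx → Δx = (10.5² − 23.5²)/(2·-4.1) = 53.9 m

Phase 2 (accelerating): v₀ = 10.5 m/s, a = 2.8 m/s².
v = v₀ + at = 10.5 + (2.8)(9.5) = 37.1 m/s
Δx = v₀t + ½at² = 10.5·9.5 + 0.5·2.8·9.5² = 226 m

Phase 3 (constant speed): v₀ = 37.1 m/s, a = 0 m/s².
Constant speed: t = d/v = 252/37.1 = 6.79 s
Total distance = 53.9 + 226 + 252 = 532 m

532 m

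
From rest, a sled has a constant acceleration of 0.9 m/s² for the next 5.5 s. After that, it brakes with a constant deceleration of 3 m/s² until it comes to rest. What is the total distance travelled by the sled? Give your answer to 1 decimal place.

Phase 1 (accelerating): v₀ = 0 m/s, a = 0.9 m/s².
v = v₀ + at = 0 + (0.9)(5.5) = 4.95 m/s
Δx = v₀t + ½at² = 0·5.5 + 0.5·0.9·5.5² = 13.6 m

Phase 2 (decelerating): v₀ = 4.95 m/s, a = -3 m/s².
v = v₀ + at → t = (0 − 4.95) / -3 = 1.65 s
v² = v₀² + 2aΔx → Δx = (0² − 4.95²)/(2·-3) = 4.08 m
Total distance = 13.6 + 4.08 = 17.7 m

17.7 m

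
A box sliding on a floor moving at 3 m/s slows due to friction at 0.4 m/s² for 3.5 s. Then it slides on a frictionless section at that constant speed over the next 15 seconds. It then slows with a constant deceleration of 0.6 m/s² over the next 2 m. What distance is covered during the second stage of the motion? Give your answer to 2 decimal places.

Phase 1 (decelerating): v₀ = 3.00 m/s, a = -0.4 m/s².
v = v₀ + at = 3.00 + (-0.4)(3.5) = 1.60 m/s
Δx = v₀t + ½at² = 3.00·3.5 + 0.5·-0.4·3.5² = 8.05 m

Phase 2 (constant speed): v₀ = 1.60 m/s, a = 0 m/s².
v = v₀ + at = 1.60 + (0)(15) = 1.60 m/s
Δx = v₀t + ½at² = 1.60·15 + 0.5·0·15² = 24.0 m
Distance in phase 2 = 24.0 m

24.00 m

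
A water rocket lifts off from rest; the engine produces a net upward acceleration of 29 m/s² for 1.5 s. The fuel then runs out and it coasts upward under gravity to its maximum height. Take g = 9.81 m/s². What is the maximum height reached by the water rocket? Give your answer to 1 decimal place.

Phase 1 (powered ascent): v₀ = 0 m/s, a = 29 m/s².
v = v₀ + at = 0 + (29)(1.5) = 43.5 m/s
Δx = v₀t + ½at² = 0·1.5 + 0.5·29·1.5² = 32.6 m

Phase 2 (coasting upward): v₀ = 43.5 m/s, a = -9.81 m/s².
v = v₀ + at → t = (0 − 43.5) / -9.81 = 4.43 s
v² = v₀² + 2aΔx → Δx = (0² − 43.5²)/(2·-9.81) = 96.4 m
Maximum height = 32.6 + 96.4 = 129 m

129.1 m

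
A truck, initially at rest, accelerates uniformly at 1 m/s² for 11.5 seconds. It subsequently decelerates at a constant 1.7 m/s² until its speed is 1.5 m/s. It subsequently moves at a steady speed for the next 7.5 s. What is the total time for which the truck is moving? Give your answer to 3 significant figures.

Phase 1 (accelerating): v₀ = 0 m/s, a = 1 m/s².
v = v₀ + at = 0 + (1)(11.5) = 11.5 m/s
Δx = v₀t + ½at² = 0·11.5 + 0.5·1·11.5² = 66.1 m

Phase 2 (decelerating): v₀ = 11.5 m/s, a = -1.7 m/s².
v = v₀ + at → t = (1.5 − 11.5) / -1.7 = 5.88 s
v² = v₀² + 2aΔx → Δx = (1.5² − 11.5²)/(2·-1.7) = 38.2 m

Phase 3 (constant speed): v₀ = 1.50 m/s, a = 0 m/s².
v = v₀ + at = 1.50 + (0)(7.5) = 1.50 m/s
Δx = v₀t + ½at² = 1.50·7.5 + 0.5·0·7.5² = 11.2 m
Total time = 11.5 + 5.88 + 7.50 = 24.9 s

24.9 s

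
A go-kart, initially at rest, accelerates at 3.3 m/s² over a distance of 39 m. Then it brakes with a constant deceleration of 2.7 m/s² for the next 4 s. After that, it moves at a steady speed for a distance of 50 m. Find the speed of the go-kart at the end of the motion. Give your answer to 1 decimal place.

5.2 m/s

Phase 1 (accelerating): v₀ = 0 m/s, a = 3.3 m/s².
v² = v₀² + 2aΔx = 0² + 2·3.3·39 = 257 → v = 16.0 m/s
t = (v − v₀)/a = (16.0 − 0)/3.3 = 4.86 s

Phase 2 (decelerating): v₀ = 16.0 m/s, a = -2.7 m/s².
v = v₀ + at = 16.0 + (-2.7)(4) = 5.24 m/s
Δx = v₀t + ½at² = 16.0·4 + 0.5·-2.7·4² = 42.6 m

Phase 3 (constant speed): v₀ = 5.24 m/s, a = 0 m/s².
Constant speed: t = d/v = 50/5.24 = 9.54 s
Final speed = 5.24 m/s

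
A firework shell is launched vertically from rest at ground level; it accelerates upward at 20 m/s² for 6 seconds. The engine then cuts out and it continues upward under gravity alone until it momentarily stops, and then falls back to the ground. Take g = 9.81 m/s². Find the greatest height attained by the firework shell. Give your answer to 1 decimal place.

Phase 1 (powered ascent): v₀ = 0 m/s, a = 20 m/s².
v = v₀ + at = 0 + (20)(6) = 120 m/s
Δx = v₀t + ½at² = 0·6 + 0.5·20·6² = 360 m

Phase 2 (coasting upward): v₀ = 120 m/s, a = -9.81 m/s².
v = v₀ + at → t = (0 − 120) / -9.81 = 12.2 s
v² = v₀² + 2aΔx → Δx = (0² − 120²)/(2·-9.81) = 734 m
Maximum height = 360 + 734 = 1090 m

1093.9 m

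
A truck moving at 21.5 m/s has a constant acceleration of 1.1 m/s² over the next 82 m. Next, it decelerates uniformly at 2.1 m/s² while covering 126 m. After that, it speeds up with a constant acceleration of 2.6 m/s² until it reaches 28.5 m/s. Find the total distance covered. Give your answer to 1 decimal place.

Phase 1 (accelerating): v₀ = 21.5 m/s, a = 1.1 m/s².
v² = v₀² + 2aΔx = 21.5² + 2·1.1·82 = 643 → v = 25.4 m/s
t = (v − v₀)/a = (25.4 − 21.5)/1.1 = 3.50 s

Phase 2 (decelerating): v₀ = 25.4 m/s, a = -2.1 m/s².
v² = v₀² + 2aΔx = 25.4² + 2·-2.1·126 = 113 → v = 10.7 m/s
t = (v − v₀)/a = (10.7 − 25.4)/-2.1 = 7.00 s

Phase 3 (accelerating): v₀ = 10.7 m/s, a = 2.6 m/s².
v = v₀ + at → t = (28.5 − 10.7) / 2.6 = 6.86 s
v² = v₀² + 2aΔx → Δx = (28.5² − 10.7²)/(2·2.6) = 134 m
Total distance = 82.0 + 126 + 134 = 342 m

342.4 m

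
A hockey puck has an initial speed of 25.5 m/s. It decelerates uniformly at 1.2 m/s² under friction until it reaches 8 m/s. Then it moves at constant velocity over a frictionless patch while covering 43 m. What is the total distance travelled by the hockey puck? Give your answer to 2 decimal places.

287.27 m

Phase 1 (decelerating): v₀ = 25.5 m/s, a = -1.2 m/s².
v = v₀ + at → t = (8 − 25.5) / -1.2 = 14.6 s
v² = v₀² + 2aΔx → Δx = (8² − 25.5²)/(2·-1.2) = 244 m

Phase 2 (constant speed): v₀ = 8.00 m/s, a = 0 m/s².
Constant speed: t = d/v = 43/8.00 = 5.38 s
Total distance = 244 + 43.0 = 287 m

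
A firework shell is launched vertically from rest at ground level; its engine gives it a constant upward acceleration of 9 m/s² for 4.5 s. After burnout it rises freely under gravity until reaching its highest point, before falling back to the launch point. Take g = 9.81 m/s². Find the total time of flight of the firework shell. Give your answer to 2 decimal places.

Phase 1 (powered ascent): v₀ = 0 m/s, a = 9 m/s².
v = v₀ + at = 0 + (9)(4.5) = 40.5 m/s
Δx = v₀t + ½at² = 0·4.5 + 0.5·9·4.5² = 91.1 m

Phase 2 (coasting upward): v₀ = 40.5 m/s, a = -9.81 m/s².
v = v₀ + at → t = (0 − 40.5) / -9.81 = 4.13 s
v² = v₀² + 2aΔx → Δx = (0² − 40.5²)/(2·-9.81) = 83.6 m

Phase 3 (free fall): v₀ = 0 m/s, a = -9.81 m/s².
Falls 175 m from rest: t = √(2·175/9.81) = 5.97 s; v = g·t = 58.6 m/s.
Total time = 4.50 + 4.13 + 5.97 = 14.6 s

14.60 s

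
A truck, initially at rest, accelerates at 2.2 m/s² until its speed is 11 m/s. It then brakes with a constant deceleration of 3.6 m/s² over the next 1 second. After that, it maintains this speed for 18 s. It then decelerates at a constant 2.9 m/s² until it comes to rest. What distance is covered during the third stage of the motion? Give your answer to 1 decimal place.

133.2 m

Phase 1 (accelerating): v₀ = 0 m/s, a = 2.2 m/s².
v = v₀ + at → t = (11 − 0) / 2.2 = 5.00 s
v² = v₀² + 2aΔx → Δx = (11² − 0²)/(2·2.2) = 27.5 m

Phase 2 (decelerating): v₀ = 11.0 m/s, a = -3.6 m/s².
v = v₀ + at = 11.0 + (-3.6)(1) = 7.40 m/s
Δx = v₀t + ½at² = 11.0·1 + 0.5·-3.6·1² = 9.20 m

Phase 3 (constant speed): v₀ = 7.40 m/s, a = 0 m/s².
v = v₀ + at = 7.40 + (0)(18) = 7.40 m/s
Δx = v₀t + ½at² = 7.40·18 + 0.5·0·18² = 133 m
Distance in phase 3 = 133 m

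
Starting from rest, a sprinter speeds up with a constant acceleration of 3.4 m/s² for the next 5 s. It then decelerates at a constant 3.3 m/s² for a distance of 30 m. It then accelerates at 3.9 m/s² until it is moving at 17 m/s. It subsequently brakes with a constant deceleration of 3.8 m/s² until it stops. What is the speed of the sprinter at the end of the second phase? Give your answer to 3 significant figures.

Phase 1 (accelerating): v₀ = 0 m/s, a = 3.4 m/s².
v = v₀ + at = 0 + (3.4)(5) = 17.0 m/s
Δx = v₀t + ½at² = 0·5 + 0.5·3.4·5² = 42.5 m

Phase 2 (decelerating): v₀ = 17.0 m/s, a = -3.3 m/s².
v² = v₀² + 2aΔx = 17.0² + 2·-3.3·30 = 91.0 → v = 9.54 m/s
t = (v − v₀)/a = (9.54 − 17.0)/-3.3 = 2.26 s
Speed at end of phase 2 = 9.54 m/s

9.54 m/s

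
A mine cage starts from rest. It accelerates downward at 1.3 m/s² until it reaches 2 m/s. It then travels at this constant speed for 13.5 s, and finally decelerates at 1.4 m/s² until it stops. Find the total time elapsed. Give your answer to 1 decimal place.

16.5 s

Phase 1 (accelerating): v₀ = 0 m/s, a = 1.3 m/s².
v = v₀ + at → t = (2 − 0) / 1.3 = 1.54 s
v² = v₀² + 2aΔx → Δx = (2² − 0²)/(2·1.3) = 1.54 m

Phase 2 (constant speed): v₀ = 2.00 m/s, a = 0 m/s².
v = v₀ + at = 2.00 + (0)(13.5) = 2.00 m/s
Δx = v₀t + ½at² = 2.00·13.5 + 0.5·0·13.5² = 27.0 m

Phase 3 (decelerating): v₀ = 2.00 m/s, a = -1.4 m/s².
v = v₀ + at → t = (0 − 2.00) / -1.4 = 1.43 s
v² = v₀² + 2aΔx → Δx = (0² − 2.00²)/(2·-1.4) = 1.43 m
Total time = 1.54 + 13.5 + 1.43 = 16.5 s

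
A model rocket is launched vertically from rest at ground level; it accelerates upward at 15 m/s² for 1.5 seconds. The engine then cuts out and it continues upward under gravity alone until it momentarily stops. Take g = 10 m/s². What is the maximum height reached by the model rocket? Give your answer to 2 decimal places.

42.19 m

Phase 1 (powered ascent): v₀ = 0 m/s, a = 15 m/s².
v = v₀ + at = 0 + (15)(1.5) = 22.5 m/s
Δx = v₀t + ½at² = 0·1.5 + 0.5·15·1.5² = 16.9 m

Phase 2 (coasting upward): v₀ = 22.5 m/s, a = -10 m/s².
v = v₀ + at → t = (0 − 22.5) / -10 = 2.25 s
v² = v₀² + 2aΔx → Δx = (0² − 22.5²)/(2·-10) = 25.3 m
Maximum height = 16.9 + 25.3 = 42.2 m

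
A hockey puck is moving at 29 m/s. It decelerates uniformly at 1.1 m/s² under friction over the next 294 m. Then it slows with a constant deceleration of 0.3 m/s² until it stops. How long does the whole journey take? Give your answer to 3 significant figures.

Phase 1 (decelerating): v₀ = 29.0 m/s, a = -1.1 m/s².
v² = v₀² + 2aΔx = 29.0² + 2·-1.1·294 = 194 → v = 13.9 m/s
t = (v − v₀)/a = (13.9 − 29.0)/-1.1 = 13.7 s

Phase 2 (decelerating): v₀ = 13.9 m/s, a = -0.3 m/s².
v = v₀ + at → t = (0 − 13.9) / -0.3 = 46.5 s
v² = v₀² + 2aΔx → Δx = (0² − 13.9²)/(2·-0.3) = 324 m
Total time = 13.7 + 46.5 = 60.1 s

60.1 s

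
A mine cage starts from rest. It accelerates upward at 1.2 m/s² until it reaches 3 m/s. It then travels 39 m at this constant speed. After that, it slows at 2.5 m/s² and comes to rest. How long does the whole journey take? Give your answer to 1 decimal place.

16.7 s

Phase 1 (accelerating): v₀ = 0 m/s, a = 1.2 m/s².
v = v₀ + at → t = (3 − 0) / 1.2 = 2.50 s
v² = v₀² + 2aΔx → Δx = (3² − 0²)/(2·1.2) = 3.75 m

Phase 2 (constant speed): v₀ = 3.00 m/s, a = 0 m/s².
Constant speed: t = d/v = 39/3.00 = 13.0 s

Phase 3 (decelerating): v₀ = 3.00 m/s, a = -2.5 m/s².
v = v₀ + at → t = (0 − 3.00) / -2.5 = 1.20 s
v² = v₀² + 2aΔx → Δx = (0² − 3.00²)/(2·-2.5) = 1.80 m
Total time = 2.50 + 13.0 + 1.20 = 16.7 s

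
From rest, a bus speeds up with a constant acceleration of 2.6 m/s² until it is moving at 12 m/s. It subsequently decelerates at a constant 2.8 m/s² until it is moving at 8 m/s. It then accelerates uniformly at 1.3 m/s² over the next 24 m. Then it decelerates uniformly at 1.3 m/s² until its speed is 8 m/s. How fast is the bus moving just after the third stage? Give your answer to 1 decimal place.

11.2 m/s

Phase 1 (accelerating): v₀ = 0 m/s, a = 2.6 m/s².
v = v₀ + at → t = (12 − 0) / 2.6 = 4.62 s
v² = v₀² + 2aΔx → Δx = (12² − 0²)/(2·2.6) = 27.7 m

Phase 2 (decelerating): v₀ = 12.0 m/s, a = -2.8 m/s².
v = v₀ + at → t = (8 − 12.0) / -2.8 = 1.43 s
v² = v₀² + 2aΔx → Δx = (8² − 12.0²)/(2·-2.8) = 14.3 m

Phase 3 (accelerating): v₀ = 8.00 m/s, a = 1.3 m/s².
v² = v₀² + 2aΔx = 8.00² + 2·1.3·24 = 126 → v = 11.2 m/s
t = (v − v₀)/a = (11.2 − 8.00)/1.3 = 2.49 s
Speed at end of phase 3 = 11.2 m/s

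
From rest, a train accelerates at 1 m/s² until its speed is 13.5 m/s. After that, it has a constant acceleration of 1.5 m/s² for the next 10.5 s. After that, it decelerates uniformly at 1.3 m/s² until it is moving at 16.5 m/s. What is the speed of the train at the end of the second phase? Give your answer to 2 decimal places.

Phase 1 (accelerating): v₀ = 0 m/s, a = 1 m/s².
v = v₀ + at → t = (13.5 − 0) / 1 = 13.5 s
v² = v₀² + 2aΔx → Δx = (13.5² − 0²)/(2·1) = 91.1 m

Phase 2 (accelerating): v₀ = 13.5 m/s, a = 1.5 m/s².
v = v₀ + at = 13.5 + (1.5)(10.5) = 29.2 m/s
Δx = v₀t + ½at² = 13.5·10.5 + 0.5·1.5·10.5² = 224 m
Speed at end of phase 2 = 29.2 m/s

29.25 m/s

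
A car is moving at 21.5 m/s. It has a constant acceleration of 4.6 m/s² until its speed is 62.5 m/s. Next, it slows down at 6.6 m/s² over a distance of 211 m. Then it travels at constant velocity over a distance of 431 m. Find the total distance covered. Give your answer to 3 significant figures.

Phase 1 (accelerating): v₀ = 21.5 m/s, a = 4.6 m/s².
v = v₀ + at → t = (62.5 − 21.5) / 4.6 = 8.91 s
v² = v₀² + 2aΔx → Δx = (62.5² − 21.5²)/(2·4.6) = 374 m

Phase 2 (decelerating): v₀ = 62.5 m/s, a = -6.6 m/s².
v² = v₀² + 2aΔx = 62.5² + 2·-6.6·211 = 1120 → v = 33.5 m/s
t = (v − v₀)/a = (33.5 − 62.5)/-6.6 = 4.40 s

Phase 3 (constant speed): v₀ = 33.5 m/s, a = 0 m/s².
Constant speed: t = d/v = 431/33.5 = 12.9 s
Total distance = 374 + 211 + 431 = 1020 m

1020 m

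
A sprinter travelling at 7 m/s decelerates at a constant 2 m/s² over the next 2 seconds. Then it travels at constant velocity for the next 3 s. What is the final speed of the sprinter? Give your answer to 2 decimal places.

3.00 m/s

Phase 1 (decelerating): v₀ = 7.00 m/s, a = -2 m/s².
v = v₀ + at = 7.00 + (-2)(2) = 3.00 m/s
Δx = v₀t + ½at² = 7.00·2 + 0.5·-2·2² = 10.0 m

Phase 2 (constant speed): v₀ = 3.00 m/s, a = 0 m/s².
v = v₀ + at = 3.00 + (0)(3) = 3.00 m/s
Δx = v₀t + ½at² = 3.00·3 + 0.5·0·3² = 9.00 m
Final speed = 3.00 m/s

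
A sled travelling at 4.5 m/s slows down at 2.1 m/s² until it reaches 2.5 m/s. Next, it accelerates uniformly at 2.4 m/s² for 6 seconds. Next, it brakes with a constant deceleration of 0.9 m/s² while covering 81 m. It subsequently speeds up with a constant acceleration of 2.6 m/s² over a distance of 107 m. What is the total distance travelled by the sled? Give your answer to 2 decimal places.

Phase 1 (decelerating): v₀ = 4.50 m/s, a = -2.1 m/s².
v = v₀ + at → t = (2.5 − 4.50) / -2.1 = 0.952 s
v² = v₀² + 2aΔx → Δx = (2.5² − 4.50²)/(2·-2.1) = 3.33 m

Phase 2 (accelerating): v₀ = 2.50 m/s, a = 2.4 m/s².
v = v₀ + at = 2.50 + (2.4)(6) = 16.9 m/s
Δx = v₀t + ½at² = 2.50·6 + 0.5·2.4·6² = 58.2 m

Phase 3 (decelerating): v₀ = 16.9 m/s, a = -0.9 m/s².
v² = v₀² + 2aΔx = 16.9² + 2·-0.9·81 = 140 → v = 11.8 m/s
t = (v − v₀)/a = (11.8 − 16.9)/-0.9 = 5.64 s

Phase 4 (accelerating): v₀ = 11.8 m/s, a = 2.6 m/s².
v² = v₀² + 2aΔx = 11.8² + 2·2.6·107 = 696 → v = 26.4 m/s
t = (v − v₀)/a = (26.4 − 11.8)/2.6 = 5.60 s
Total distance = 3.33 + 58.2 + 81.0 + 107 = 250 m

249.53 m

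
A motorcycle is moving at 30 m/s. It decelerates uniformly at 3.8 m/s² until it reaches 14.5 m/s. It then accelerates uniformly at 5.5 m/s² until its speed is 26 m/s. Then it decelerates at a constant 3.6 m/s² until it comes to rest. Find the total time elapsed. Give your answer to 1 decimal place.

13.4 s

Phase 1 (decelerating): v₀ = 30.0 m/s, a = -3.8 m/s².
v = v₀ + at → t = (14.5 − 30.0) / -3.8 = 4.08 s
v² = v₀² + 2aΔx → Δx = (14.5² − 30.0²)/(2·-3.8) = 90.8 m

Phase 2 (accelerating): v₀ = 14.5 m/s, a = 5.5 m/s².
v = v₀ + at → t = (26 − 14.5) / 5.5 = 2.09 s
v² = v₀² + 2aΔx → Δx = (26² − 14.5²)/(2·5.5) = 42.3 m

Phase 3 (decelerating): v₀ = 26.0 m/s, a = -3.6 m/s².
v = v₀ + at → t = (0 − 26.0) / -3.6 = 7.22 s
v² = v₀² + 2aΔx → Δx = (0² − 26.0²)/(2·-3.6) = 93.9 m
Total time = 4.08 + 2.09 + 7.22 = 13.4 s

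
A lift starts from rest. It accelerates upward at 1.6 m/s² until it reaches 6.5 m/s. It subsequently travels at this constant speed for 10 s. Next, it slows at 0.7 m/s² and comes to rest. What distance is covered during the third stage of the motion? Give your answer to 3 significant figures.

30.2 m

Phase 1 (accelerating): v₀ = 0 m/s, a = 1.6 m/s².
v = v₀ + at → t = (6.5 − 0) / 1.6 = 4.06 s
v² = v₀² + 2aΔx → Δx = (6.5² − 0²)/(2·1.6) = 13.2 m

Phase 2 (constant speed): v₀ = 6.50 m/s, a = 0 m/s².
v = v₀ + at = 6.50 + (0)(10) = 6.50 m/s
Δx = v₀t + ½at² = 6.50·10 + 0.5·0·10² = 65.0 m

Phase 3 (decelerating): v₀ = 6.50 m/s, a = -0.7 m/s².
v = v₀ + at → t = (0 − 6.50) / -0.7 = 9.29 s
v² = v₀² + 2aΔx → Δx = (0² − 6.50²)/(2·-0.7) = 30.2 m
Distance in phase 3 = 30.2 m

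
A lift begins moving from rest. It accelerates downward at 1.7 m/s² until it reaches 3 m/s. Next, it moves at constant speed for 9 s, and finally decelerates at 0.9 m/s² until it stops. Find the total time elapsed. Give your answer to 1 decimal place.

14.1 s

Phase 1 (accelerating): v₀ = 0 m/s, a = 1.7 m/s².
v = v₀ + at → t = (3 − 0) / 1.7 = 1.76 s
v² = v₀² + 2aΔx → Δx = (3² − 0²)/(2·1.7) = 2.65 m

Phase 2 (constant speed): v₀ = 3.00 m/s, a = 0 m/s².
v = v₀ + at = 3.00 + (0)(9) = 3.00 m/s
Δx = v₀t + ½at² = 3.00·9 + 0.5·0·9² = 27.0 m

Phase 3 (decelerating): v₀ = 3.00 m/s, a = -0.9 m/s².
v = v₀ + at → t = (0 − 3.00) / -0.9 = 3.33 s
v² = v₀² + 2aΔx → Δx = (0² − 3.00²)/(2·-0.9) = 5.00 m
Total time = 1.76 + 9.00 + 3.33 = 14.1 s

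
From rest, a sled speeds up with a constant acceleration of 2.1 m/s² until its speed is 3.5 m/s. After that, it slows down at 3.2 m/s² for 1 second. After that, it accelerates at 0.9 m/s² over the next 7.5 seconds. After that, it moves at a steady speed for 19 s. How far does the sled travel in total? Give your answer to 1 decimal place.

166.3 m

Phase 1 (accelerating): v₀ = 0 m/s, a = 2.1 m/s².
v = v₀ + at → t = (3.5 − 0) / 2.1 = 1.67 s
v² = v₀² + 2aΔx → Δx = (3.5² − 0²)/(2·2.1) = 2.92 m

Phase 2 (decelerating): v₀ = 3.50 m/s, a = -3.2 m/s².
v = v₀ + at = 3.50 + (-3.2)(1) = 0.300 m/s
Δx = v₀t + ½at² = 3.50·1 + 0.5·-3.2·1² = 1.90 m

Phase 3 (accelerating): v₀ = 0.300 m/s, a = 0.9 m/s².
v = v₀ + at = 0.300 + (0.9)(7.5) = 7.05 m/s
Δx = v₀t + ½at² = 0.300·7.5 + 0.5·0.9·7.5² = 27.6 m

Phase 4 (constant speed): v₀ = 7.05 m/s, a = 0 m/s².
v = v₀ + at = 7.05 + (0)(19) = 7.05 m/s
Δx = v₀t + ½at² = 7.05·19 + 0.5·0·19² = 134 m
Total distance = 2.92 + 1.90 + 27.6 + 134 = 166 m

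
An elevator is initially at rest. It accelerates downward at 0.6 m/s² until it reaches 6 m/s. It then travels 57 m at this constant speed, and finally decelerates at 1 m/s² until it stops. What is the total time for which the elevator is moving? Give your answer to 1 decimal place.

Phase 1 (accelerating): v₀ = 0 m/s, a = 0.6 m/s².
v = v₀ + at → t = (6 − 0) / 0.6 = 10.0 s
v² = v₀² + 2aΔx → Δx = (6² − 0²)/(2·0.6) = 30.0 m

Phase 2 (constant speed): v₀ = 6.00 m/s, a = 0 m/s².
Constant speed: t = d/v = 57/6.00 = 9.50 s

Phase 3 (decelerating): v₀ = 6.00 m/s, a = -1 m/s².
v = v₀ + at → t = (0 − 6.00) / -1 = 6.00 s
v² = v₀² + 2aΔx → Δx = (0² − 6.00²)/(2·-1) = 18.0 m
Total time = 10.0 + 9.50 + 6.00 = 25.5 s

25.5 s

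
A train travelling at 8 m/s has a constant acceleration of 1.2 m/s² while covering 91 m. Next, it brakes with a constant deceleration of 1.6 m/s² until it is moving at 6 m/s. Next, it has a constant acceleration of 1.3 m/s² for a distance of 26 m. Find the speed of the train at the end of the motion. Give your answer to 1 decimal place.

10.2 m/s

Phase 1 (accelerating): v₀ = 8.00 m/s, a = 1.2 m/s².
v² = v₀² + 2aΔx = 8.00² + 2·1.2·91 = 282 → v = 16.8 m/s
t = (v − v₀)/a = (16.8 − 8.00)/1.2 = 7.34 s

Phase 2 (decelerating): v₀ = 16.8 m/s, a = -1.6 m/s².
v = v₀ + at → t = (6 − 16.8) / -1.6 = 6.75 s
v² = v₀² + 2aΔx → Δx = (6² − 16.8²)/(2·-1.6) = 77.0 m

Phase 3 (accelerating): v₀ = 6.00 m/s, a = 1.3 m/s².
v² = v₀² + 2aΔx = 6.00² + 2·1.3·26 = 104 → v = 10.2 m/s
t = (v − v₀)/a = (10.2 − 6.00)/1.3 = 3.21 s
Final speed = 10.2 m/s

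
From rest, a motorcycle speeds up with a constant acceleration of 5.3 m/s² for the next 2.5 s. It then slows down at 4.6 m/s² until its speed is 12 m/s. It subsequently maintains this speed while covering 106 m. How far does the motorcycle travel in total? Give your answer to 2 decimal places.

125.99 m

Phase 1 (accelerating): v₀ = 0 m/s, a = 5.3 m/s².
v = v₀ + at = 0 + (5.3)(2.5) = 13.2 m/s
Δx = v₀t + ½at² = 0·2.5 + 0.5·5.3·2.5² = 16.6 m

Phase 2 (decelerating): v₀ = 13.2 m/s, a = -4.6 m/s².
v = v₀ + at → t = (12 − 13.2) / -4.6 = 0.272 s
v² = v₀² + 2aΔx → Δx = (12² − 13.2²)/(2·-4.6) = 3.43 m

Phase 3 (constant speed): v₀ = 12.0 m/s, a = 0 m/s².
Constant speed: t = d/v = 106/12.0 = 8.83 s
Total distance = 16.6 + 3.43 + 106 = 126 m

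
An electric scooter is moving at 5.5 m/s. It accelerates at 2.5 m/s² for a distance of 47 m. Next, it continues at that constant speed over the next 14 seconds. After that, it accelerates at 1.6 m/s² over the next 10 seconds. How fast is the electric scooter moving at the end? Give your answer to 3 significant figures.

32.3 m/s

Phase 1 (accelerating): v₀ = 5.50 m/s, a = 2.5 m/s².
v² = v₀² + 2aΔx = 5.50² + 2·2.5·47 = 265 → v = 16.3 m/s
t = (v − v₀)/a = (16.3 − 5.50)/2.5 = 4.31 s

Phase 2 (constant speed): v₀ = 16.3 m/s, a = 0 m/s².
v = v₀ + at = 16.3 + (0)(14) = 16.3 m/s
Δx = v₀t + ½at² = 16.3·14 + 0.5·0·14² = 228 m

Phase 3 (accelerating): v₀ = 16.3 m/s, a = 1.6 m/s².
v = v₀ + at = 16.3 + (1.6)(10) = 32.3 m/s
Δx = v₀t + ½at² = 16.3·10 + 0.5·1.6·10² = 243 m
Final speed = 32.3 m/s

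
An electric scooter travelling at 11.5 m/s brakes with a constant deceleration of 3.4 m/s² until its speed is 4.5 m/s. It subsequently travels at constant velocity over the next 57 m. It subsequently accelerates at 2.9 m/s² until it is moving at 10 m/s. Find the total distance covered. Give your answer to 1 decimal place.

87.2 m

Phase 1 (decelerating): v₀ = 11.5 m/s, a = -3.4 m/s².
v = v₀ + at → t = (4.5 − 11.5) / -3.4 = 2.06 s
v² = v₀² + 2aΔx → Δx = (4.5² − 11.5²)/(2·-3.4) = 16.5 m

Phase 2 (constant speed): v₀ = 4.50 m/s, a = 0 m/s².
Constant speed: t = d/v = 57/4.50 = 12.7 s

Phase 3 (accelerating): v₀ = 4.50 m/s, a = 2.9 m/s².
v = v₀ + at → t = (10 − 4.50) / 2.9 = 1.90 s
v² = v₀² + 2aΔx → Δx = (10² − 4.50²)/(2·2.9) = 13.8 m
Total distance = 16.5 + 57.0 + 13.8 = 87.2 m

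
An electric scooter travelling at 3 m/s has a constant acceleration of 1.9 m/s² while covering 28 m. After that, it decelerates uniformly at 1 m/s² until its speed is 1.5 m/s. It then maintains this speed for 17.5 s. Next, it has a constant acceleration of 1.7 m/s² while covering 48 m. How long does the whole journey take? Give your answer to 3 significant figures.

Phase 1 (accelerating): v₀ = 3.00 m/s, a = 1.9 m/s².
v² = v₀² + 2aΔx = 3.00² + 2·1.9·28 = 115 → v = 10.7 m/s
t = (v − v₀)/a = (10.7 − 3.00)/1.9 = 4.07 s

Phase 2 (decelerating): v₀ = 10.7 m/s, a = -1 m/s².
v = v₀ + at → t = (1.5 − 10.7) / -1 = 9.24 s
v² = v₀² + 2aΔx → Δx = (1.5² − 10.7²)/(2·-1) = 56.6 m

Phase 3 (constant speed): v₀ = 1.50 m/s, a = 0 m/s².
v = v₀ + at = 1.50 + (0)(17.5) = 1.50 m/s
Δx = v₀t + ½at² = 1.50·17.5 + 0.5·0·17.5² = 26.2 m

Phase 4 (accelerating): v₀ = 1.50 m/s, a = 1.7 m/s².
v² = v₀² + 2aΔx = 1.50² + 2·1.7·48 = 165 → v = 12.9 m/s
t = (v − v₀)/a = (12.9 − 1.50)/1.7 = 6.68 s
Total time = 4.07 + 9.24 + 17.5 + 6.68 = 37.5 s

37.5 s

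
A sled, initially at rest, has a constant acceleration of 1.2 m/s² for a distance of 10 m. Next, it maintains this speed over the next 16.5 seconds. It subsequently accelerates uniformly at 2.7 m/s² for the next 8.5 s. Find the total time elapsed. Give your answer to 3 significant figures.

29.1 s

Phase 1 (accelerating): v₀ = 0 m/s, a = 1.2 m/s².
v² = v₀² + 2aΔx = 0² + 2·1.2·10 = 24.0 → v = 4.90 m/s
t = (v − v₀)/a = (4.90 − 0)/1.2 = 4.08 s

Phase 2 (constant speed): v₀ = 4.90 m/s, a = 0 m/s².
v = v₀ + at = 4.90 + (0)(16.5) = 4.90 m/s
Δx = v₀t + ½at² = 4.90·16.5 + 0.5·0·16.5² = 80.8 m

Phase 3 (accelerating): v₀ = 4.90 m/s, a = 2.7 m/s².
v = v₀ + at = 4.90 + (2.7)(8.5) = 27.8 m/s
Δx = v₀t + ½at² = 4.90·8.5 + 0.5·2.7·8.5² = 139 m
Total time = 4.08 + 16.5 + 8.50 = 29.1 s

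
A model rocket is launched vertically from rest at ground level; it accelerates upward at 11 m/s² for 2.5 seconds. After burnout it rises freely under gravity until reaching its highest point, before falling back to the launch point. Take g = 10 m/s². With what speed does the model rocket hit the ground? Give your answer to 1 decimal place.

38.0 m/s

Phase 1 (powered ascent): v₀ = 0 m/s, a = 11 m/s².
v = v₀ + at = 0 + (11)(2.5) = 27.5 m/s
Δx = v₀t + ½at² = 0·2.5 + 0.5·11·2.5² = 34.4 m

Phase 2 (coasting upward): v₀ = 27.5 m/s, a = -10 m/s².
v = v₀ + at → t = (0 − 27.5) / -10 = 2.75 s
v² = v₀² + 2aΔx → Δx = (0² − 27.5²)/(2·-10) = 37.8 m

Phase 3 (free fall): v₀ = 0 m/s, a = -10 m/s².
Falls 72.2 m from rest: t = √(2·72.2/10) = 3.80 s; v = g·t = 38.0 m/s.
Impact speed = 38.0 m/s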